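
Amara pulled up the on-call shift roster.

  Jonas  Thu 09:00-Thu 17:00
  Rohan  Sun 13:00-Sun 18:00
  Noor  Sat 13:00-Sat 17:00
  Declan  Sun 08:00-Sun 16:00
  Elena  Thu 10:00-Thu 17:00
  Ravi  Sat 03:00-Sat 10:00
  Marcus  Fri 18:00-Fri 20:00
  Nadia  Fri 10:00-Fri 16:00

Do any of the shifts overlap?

Sorted by start: Jonas, Elena, Nadia, Marcus, Ravi, Noor, Declan, Rohan.
Elena starts before Jonas ends → Jonas and Elena overlap.
That's a conflict, so the schedule is not conflict-free.

Yes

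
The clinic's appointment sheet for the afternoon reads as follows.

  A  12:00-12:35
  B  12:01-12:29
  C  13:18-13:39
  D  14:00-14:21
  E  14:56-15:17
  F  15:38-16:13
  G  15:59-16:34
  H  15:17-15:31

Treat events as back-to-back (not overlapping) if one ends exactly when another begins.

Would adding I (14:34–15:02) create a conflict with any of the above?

A: ends 12:35 at or before I starts 14:34 → clear.
B: ends 12:29 at or before I starts 14:34 → clear.
C: ends 13:39 at or before I starts 14:34 → clear.
D: ends 14:21 at or before I starts 14:34 → clear.
E: starts 14:56 before I ends 15:02, and ends 15:17 after I starts 14:34 → overlap.
H: starts 15:17 at or after I ends 15:02 → clear.
F: starts 15:38 at or after I ends 15:02 → clear.
G: starts 15:59 at or after I ends 15:02 → clear.
I overlaps E.

Yes — it overlaps E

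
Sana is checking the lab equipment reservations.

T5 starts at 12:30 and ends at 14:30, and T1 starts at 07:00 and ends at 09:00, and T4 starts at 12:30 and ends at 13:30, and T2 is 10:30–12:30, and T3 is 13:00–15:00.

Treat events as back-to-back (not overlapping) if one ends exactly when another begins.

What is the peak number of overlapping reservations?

3

Walk through starts and ends in time order (an end at T is processed before a start at T):
07:00 start T1 → 1
09:00 end T1 → 0
10:30 start T2 → 1
12:30 end T2 → 0
12:30 start T4 → 1
12:30 start T5 → 2
13:00 start T3 → 3
13:30 end T4 → 2
14:30 end T5 → 1
15:00 end T3 → 0
Peak is 3, at 13:00 (T3, T4, T5).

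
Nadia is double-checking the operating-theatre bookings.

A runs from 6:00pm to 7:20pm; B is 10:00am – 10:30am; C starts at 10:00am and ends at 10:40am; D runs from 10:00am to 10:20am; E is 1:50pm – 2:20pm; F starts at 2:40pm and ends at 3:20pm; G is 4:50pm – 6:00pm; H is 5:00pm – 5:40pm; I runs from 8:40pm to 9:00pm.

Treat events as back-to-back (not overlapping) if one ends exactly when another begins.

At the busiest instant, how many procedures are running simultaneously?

Sweep the timeline, counting +1 at each start and −1 at each end (ends before starts at a tie):
10:00am start B → 1
10:00am start C → 2
10:00am start D → 3
10:20am end D → 2
10:30am end B → 1
10:40am end C → 0
1:50pm start E → 1
2:20pm end E → 0
2:40pm start F → 1
3:20pm end F → 0
4:50pm start G → 1
5:00pm start H → 2
5:40pm end H → 1
6:00pm end G → 0
6:00pm start A → 1
7:20pm end A → 0
8:40pm start I → 1
9:00pm end I → 0
Peak is 3, at 10:00am (B, C, D).

3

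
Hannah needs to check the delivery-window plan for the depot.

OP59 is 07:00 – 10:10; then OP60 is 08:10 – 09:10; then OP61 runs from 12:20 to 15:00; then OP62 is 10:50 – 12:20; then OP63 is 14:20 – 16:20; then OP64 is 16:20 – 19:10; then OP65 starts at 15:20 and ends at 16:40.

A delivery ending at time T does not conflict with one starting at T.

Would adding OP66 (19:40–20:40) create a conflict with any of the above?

OP59: ends 10:10 at or before OP66 starts 19:40 → clear.
OP60: ends 09:10 at or before OP66 starts 19:40 → clear.
OP62: ends 12:20 at or before OP66 starts 19:40 → clear.
OP61: ends 15:00 at or before OP66 starts 19:40 → clear.
OP63: ends 16:20 at or before OP66 starts 19:40 → clear.
OP65: ends 16:40 at or before OP66 starts 19:40 → clear.
OP64: ends 19:10 at or before OP66 starts 19:40 → clear.

No — it doesn't clash with anything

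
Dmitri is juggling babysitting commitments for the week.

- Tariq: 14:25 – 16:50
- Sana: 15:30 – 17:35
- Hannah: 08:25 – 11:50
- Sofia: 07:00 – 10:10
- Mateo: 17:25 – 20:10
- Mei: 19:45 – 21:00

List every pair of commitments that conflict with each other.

Hannah & Sofia, Mateo & Mei, Mateo & Sana, Sana & Tariq

Sorted by start: Sofia, Hannah, Tariq, Sana, Mateo, Mei.
Hannah starts before Sofia ends → Sofia and Hannah overlap.
Tariq starts after Sofia ends; Sofia is clear from here.
Tariq starts after Hannah ends; Hannah is clear from here.
Sana starts before Tariq ends → Tariq and Sana overlap.
Mateo starts after Tariq ends; Tariq is clear from here.
Mateo starts before Sana ends → Sana and Mateo overlap.
Mei starts after Sana ends.
Mei starts before Mateo ends → Mateo and Mei overlap.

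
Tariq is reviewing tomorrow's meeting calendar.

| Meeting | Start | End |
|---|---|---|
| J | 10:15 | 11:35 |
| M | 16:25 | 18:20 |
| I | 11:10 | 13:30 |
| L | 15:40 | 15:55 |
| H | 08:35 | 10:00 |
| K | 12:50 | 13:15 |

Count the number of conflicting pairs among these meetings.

Check each pair: they overlap iff neither finishes before the other starts.
Sorted by start: H, J, I, K, L, M.
J starts after H ends — done with H.
I starts before J ends → J and I overlap.
K starts after J ends — done with J.
K starts before I ends → I and K overlap.
L starts after I ends — done with I.
L starts after K ends — done with K.
M starts after L ends.
Overlapping pairs: I & J, I & K — 2 in total.

2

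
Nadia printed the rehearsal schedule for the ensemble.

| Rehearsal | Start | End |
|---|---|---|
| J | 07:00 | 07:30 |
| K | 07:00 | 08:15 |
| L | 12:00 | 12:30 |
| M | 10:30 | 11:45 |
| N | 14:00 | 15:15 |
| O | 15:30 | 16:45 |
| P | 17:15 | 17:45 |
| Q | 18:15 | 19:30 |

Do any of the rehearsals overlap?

Yes

Two intervals overlap when each starts before the other ends.
Sorted by start: J, K, M, L, N, O, P, Q.
K starts before J ends → J and K overlap.
That's a conflict, so the schedule is not conflict-free.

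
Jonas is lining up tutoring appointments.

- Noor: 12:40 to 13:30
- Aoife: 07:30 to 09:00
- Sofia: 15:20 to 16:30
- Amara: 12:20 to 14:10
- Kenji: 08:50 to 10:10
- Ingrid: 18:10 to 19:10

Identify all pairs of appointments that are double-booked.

Sorted by start: Aoife, Kenji, Amara, Noor, Sofia, Ingrid.
Kenji starts before Aoife ends → Aoife and Kenji overlap.
Amara starts after Aoife ends — done with Aoife.
Amara starts after Kenji ends — done with Kenji.
Noor starts before Amara ends → Amara and Noor overlap.
Sofia starts after Amara ends — done with Amara.
Sofia starts after Noor ends — done with Noor.
Ingrid starts after Sofia ends.

Amara & Noor, Aoife & Kenji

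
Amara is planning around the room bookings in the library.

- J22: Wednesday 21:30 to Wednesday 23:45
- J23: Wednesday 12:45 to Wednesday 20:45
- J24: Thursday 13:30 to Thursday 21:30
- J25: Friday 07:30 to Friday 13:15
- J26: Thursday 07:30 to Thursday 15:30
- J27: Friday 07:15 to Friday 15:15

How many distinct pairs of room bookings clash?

2

Sorted by start: J23, J22, J26, J24, J27, J25.
J22 starts after J23 ends, so J23 has no further overlaps.
J26 starts after J22 ends, so J22 has no further overlaps.
J24 starts before J26 ends → J26 and J24 overlap.
J27 starts after J26 ends, so J26 has no further overlaps.
J27 starts after J24 ends, so J24 has no further overlaps.
J25 starts before J27 ends → J27 and J25 overlap.
Overlapping pairs: J24 & J26, J25 & J27 — 2 in total.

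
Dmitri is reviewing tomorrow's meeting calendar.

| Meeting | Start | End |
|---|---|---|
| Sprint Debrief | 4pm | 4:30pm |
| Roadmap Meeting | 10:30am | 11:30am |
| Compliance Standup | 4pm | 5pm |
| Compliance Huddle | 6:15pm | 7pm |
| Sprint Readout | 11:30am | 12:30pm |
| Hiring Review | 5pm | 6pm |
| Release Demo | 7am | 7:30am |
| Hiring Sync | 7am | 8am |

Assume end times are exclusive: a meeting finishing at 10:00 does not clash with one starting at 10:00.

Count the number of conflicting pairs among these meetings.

2

Check each pair: they overlap iff neither finishes before the other starts.
Sorted by start: Hiring Sync, Release Demo, Roadmap Meeting, Sprint Readout, Sprint Debrief, Compliance Standup, Hiring Review, Compliance Huddle.
Release Demo starts before Hiring Sync ends → Hiring Sync and Release Demo overlap.
Roadmap Meeting starts after Hiring Sync ends, so Hiring Sync has no further overlaps.
Roadmap Meeting starts after Release Demo ends, so Release Demo has no further overlaps.
Sprint Readout starts exactly when Roadmap Meeting ends (back-to-back, no overlap), so Roadmap Meeting has no further overlaps.
Sprint Debrief starts after Sprint Readout ends, so Sprint Readout has no further overlaps.
Compliance Standup starts before Sprint Debrief ends → Sprint Debrief and Compliance Standup overlap.
Hiring Review starts after Sprint Debrief ends, so Sprint Debrief has no further overlaps.
Hiring Review starts exactly when Compliance Standup ends (back-to-back, no overlap), so Compliance Standup has no further overlaps.
Compliance Huddle starts after Hiring Review ends.
Overlapping pairs: Compliance Standup & Sprint Debrief, Hiring Sync & Release Demo — 2 in total.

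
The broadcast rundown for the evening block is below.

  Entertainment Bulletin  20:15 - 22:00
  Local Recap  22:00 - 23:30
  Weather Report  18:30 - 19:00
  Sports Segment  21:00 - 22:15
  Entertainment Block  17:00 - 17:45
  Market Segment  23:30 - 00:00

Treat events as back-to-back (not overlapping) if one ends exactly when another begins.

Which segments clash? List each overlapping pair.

Sorted by start: Entertainment Block, Weather Report, Entertainment Bulletin, Sports Segment, Local Recap, Market Segment.
Weather Report starts after Entertainment Block ends — done with Entertainment Block.
Entertainment Bulletin starts after Weather Report ends — done with Weather Report.
Sports Segment starts before Entertainment Bulletin ends → Entertainment Bulletin and Sports Segment overlap.
Local Recap starts exactly when Entertainment Bulletin ends (back-to-back, no overlap) — done with Entertainment Bulletin.
Local Recap starts before Sports Segment ends → Sports Segment and Local Recap overlap.
Market Segment starts after Sports Segment ends.
Market Segment starts exactly when Local Recap ends (back-to-back, no overlap).

Entertainment Bulletin & Sports Segment, Local Recap & Sports Segment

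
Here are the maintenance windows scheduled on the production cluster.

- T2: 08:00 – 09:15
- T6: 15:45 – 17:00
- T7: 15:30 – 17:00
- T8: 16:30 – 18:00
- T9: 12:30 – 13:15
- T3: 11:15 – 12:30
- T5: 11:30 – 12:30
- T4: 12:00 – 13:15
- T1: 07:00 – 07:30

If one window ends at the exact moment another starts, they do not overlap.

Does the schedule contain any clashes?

Yes

Sorted by start: T1, T2, T3, T5, T4, T9, T7, T6, T8.
T2 starts after T1 ends, so nothing later overlaps T1 either.
T3 starts after T2 ends, so nothing later overlaps T2 either.
T5 starts before T3 ends → T3 and T5 overlap.
That's a conflict, so the schedule is not conflict-free.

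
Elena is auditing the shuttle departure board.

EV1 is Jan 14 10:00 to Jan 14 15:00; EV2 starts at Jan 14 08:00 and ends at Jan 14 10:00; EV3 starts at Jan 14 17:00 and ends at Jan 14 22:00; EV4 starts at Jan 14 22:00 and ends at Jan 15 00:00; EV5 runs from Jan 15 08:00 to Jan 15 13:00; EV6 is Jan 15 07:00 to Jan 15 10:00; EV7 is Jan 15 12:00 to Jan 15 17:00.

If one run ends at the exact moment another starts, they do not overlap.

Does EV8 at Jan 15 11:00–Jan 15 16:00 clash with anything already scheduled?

EV2: ends Jan 14 10:00 at or before EV8 starts Jan 15 11:00 → clear.
EV1: ends Jan 14 15:00 at or before EV8 starts Jan 15 11:00 → clear.
EV3: ends Jan 14 22:00 at or before EV8 starts Jan 15 11:00 → clear.
EV4: ends Jan 15 00:00 at or before EV8 starts Jan 15 11:00 → clear.
EV6: ends Jan 15 10:00 at or before EV8 starts Jan 15 11:00 → clear.
EV5: starts Jan 15 08:00 before EV8 ends Jan 15 16:00, and ends Jan 15 13:00 after EV8 starts Jan 15 11:00 → overlap.
EV7: starts Jan 15 12:00 before EV8 ends Jan 15 16:00, and ends Jan 15 17:00 after EV8 starts Jan 15 11:00 → overlap.
EV8 overlaps EV5, EV7.

Yes — it overlaps EV5, EV7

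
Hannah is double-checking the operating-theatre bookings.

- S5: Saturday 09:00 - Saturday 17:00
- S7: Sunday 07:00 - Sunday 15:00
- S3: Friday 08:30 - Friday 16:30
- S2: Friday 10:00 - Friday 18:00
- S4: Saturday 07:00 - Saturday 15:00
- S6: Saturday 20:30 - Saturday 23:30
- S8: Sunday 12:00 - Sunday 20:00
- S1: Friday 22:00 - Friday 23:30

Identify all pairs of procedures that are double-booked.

Sorted by start: S3, S2, S1, S4, S5, S6, S7, S8.
S2 starts before S3 ends → S3 and S2 overlap.
S1 starts after S3 ends — done with S3.
S1 starts after S2 ends — done with S2.
S4 starts after S1 ends — done with S1.
S5 starts before S4 ends → S4 and S5 overlap.
S6 starts after S4 ends — done with S4.
S6 starts after S5 ends — done with S5.
S7 starts after S6 ends — done with S6.
S8 starts before S7 ends → S7 and S8 overlap.

S2 & S3, S4 & S5, S7 & S8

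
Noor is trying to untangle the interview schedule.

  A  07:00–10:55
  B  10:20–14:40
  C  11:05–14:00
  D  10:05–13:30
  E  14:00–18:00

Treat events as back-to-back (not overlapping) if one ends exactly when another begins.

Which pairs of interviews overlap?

Sorted by start: A, D, B, C, E.
D starts before A ends → A and D overlap.
B starts before A ends → A and B overlap.
C starts after A ends; A is clear from here.
B starts before D ends → D and B overlap.
C starts before D ends → D and C overlap.
E starts after D ends.
C starts before B ends → B and C overlap.
E starts before B ends → B and E overlap.
E starts exactly when C ends (back-to-back, no overlap).

A & B, A & D, B & C, B & D, B & E, C & D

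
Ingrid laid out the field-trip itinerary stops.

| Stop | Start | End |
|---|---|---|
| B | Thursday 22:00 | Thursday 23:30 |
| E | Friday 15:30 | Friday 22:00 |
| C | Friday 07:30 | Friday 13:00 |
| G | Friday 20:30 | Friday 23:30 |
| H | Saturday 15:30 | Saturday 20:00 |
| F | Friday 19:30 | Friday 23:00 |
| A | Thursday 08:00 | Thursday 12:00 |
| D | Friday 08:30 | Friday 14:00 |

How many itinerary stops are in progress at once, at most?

Walk through starts and ends in time order (an end at T is processed before a start at T):
Thursday 08:00 start A → 1
Thursday 12:00 end A → 0
Thursday 22:00 start B → 1
Thursday 23:30 end B → 0
Friday 07:30 start C → 1
Friday 08:30 start D → 2
Friday 13:00 end C → 1
Friday 14:00 end D → 0
Friday 15:30 start E → 1
Friday 19:30 start F → 2
Friday 20:30 start G → 3
Friday 22:00 end E → 2
Friday 23:00 end F → 1
Friday 23:30 end G → 0
Saturday 15:30 start H → 1
Saturday 20:00 end H → 0
Peak is 3, at Friday 20:30 (E, F, G).

3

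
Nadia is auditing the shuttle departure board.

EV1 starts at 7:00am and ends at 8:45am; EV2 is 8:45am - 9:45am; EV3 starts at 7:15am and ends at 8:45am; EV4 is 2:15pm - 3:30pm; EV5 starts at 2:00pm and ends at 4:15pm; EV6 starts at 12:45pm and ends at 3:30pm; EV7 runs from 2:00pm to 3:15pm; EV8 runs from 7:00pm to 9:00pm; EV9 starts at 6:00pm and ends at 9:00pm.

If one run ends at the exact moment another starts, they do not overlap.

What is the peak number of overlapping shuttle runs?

Walk through starts and ends in time order (an end at T is processed before a start at T):
7:00am start EV1 → 1
7:15am start EV3 → 2
8:45am end EV1 → 1
8:45am end EV3 → 0
8:45am start EV2 → 1
9:45am end EV2 → 0
12:45pm start EV6 → 1
2:00pm start EV5 → 2
2:00pm start EV7 → 3
2:15pm start EV4 → 4
3:15pm end EV7 → 3
3:30pm end EV4 → 2
3:30pm end EV6 → 1
4:15pm end EV5 → 0
6:00pm start EV9 → 1
7:00pm start EV8 → 2
9:00pm end EV8 → 1
9:00pm end EV9 → 0
Peak is 4, at 2:15pm (EV4, EV5, EV6, EV7).

4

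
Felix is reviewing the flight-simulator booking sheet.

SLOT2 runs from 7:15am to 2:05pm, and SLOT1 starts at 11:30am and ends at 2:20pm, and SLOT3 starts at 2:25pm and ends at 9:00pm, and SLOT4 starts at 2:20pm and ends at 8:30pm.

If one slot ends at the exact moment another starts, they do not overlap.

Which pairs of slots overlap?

Sorted by start: SLOT2, SLOT1, SLOT4, SLOT3.
SLOT1 starts before SLOT2 ends → SLOT2 and SLOT1 overlap.
SLOT4 starts after SLOT2 ends; SLOT2 is clear from here.
SLOT4 starts exactly when SLOT1 ends (back-to-back, no overlap); SLOT1 is clear from here.
SLOT3 starts before SLOT4 ends → SLOT4 and SLOT3 overlap.

SLOT1 & SLOT2, SLOT3 & SLOT4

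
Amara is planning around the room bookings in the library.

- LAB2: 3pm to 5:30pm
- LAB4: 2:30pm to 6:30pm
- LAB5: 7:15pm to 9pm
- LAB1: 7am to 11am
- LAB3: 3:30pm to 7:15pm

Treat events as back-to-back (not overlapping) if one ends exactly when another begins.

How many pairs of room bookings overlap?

3

Check each pair: they overlap iff neither finishes before the other starts.
Sorted by start: LAB1, LAB4, LAB2, LAB3, LAB5.
LAB4 starts after LAB1 ends — done with LAB1.
LAB2 starts before LAB4 ends → LAB4 and LAB2 overlap.
LAB3 starts before LAB4 ends → LAB4 and LAB3 overlap.
LAB5 starts after LAB4 ends.
LAB3 starts before LAB2 ends → LAB2 and LAB3 overlap.
LAB5 starts after LAB2 ends.
LAB5 starts exactly when LAB3 ends (back-to-back, no overlap).
Overlapping pairs: LAB2 & LAB3, LAB2 & LAB4, LAB3 & LAB4 — 3 in total.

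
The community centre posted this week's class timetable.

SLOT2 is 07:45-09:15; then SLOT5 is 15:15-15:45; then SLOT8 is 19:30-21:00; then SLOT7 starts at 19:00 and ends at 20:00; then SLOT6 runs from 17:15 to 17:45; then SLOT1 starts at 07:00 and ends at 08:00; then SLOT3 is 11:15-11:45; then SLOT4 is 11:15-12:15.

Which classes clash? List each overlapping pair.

SLOT1 & SLOT2, SLOT3 & SLOT4, SLOT7 & SLOT8

Sorted by start: SLOT1, SLOT2, SLOT3, SLOT4, SLOT5, SLOT6, SLOT7, SLOT8.
SLOT2 starts before SLOT1 ends → SLOT1 and SLOT2 overlap.
SLOT3 starts after SLOT1 ends, so nothing later overlaps SLOT1 either.
SLOT3 starts after SLOT2 ends, so nothing later overlaps SLOT2 either.
SLOT4 starts before SLOT3 ends → SLOT3 and SLOT4 overlap.
SLOT5 starts after SLOT3 ends, so nothing later overlaps SLOT3 either.
SLOT5 starts after SLOT4 ends, so nothing later overlaps SLOT4 either.
SLOT6 starts after SLOT5 ends, so nothing later overlaps SLOT5 either.
SLOT7 starts after SLOT6 ends, so nothing later overlaps SLOT6 either.
SLOT8 starts before SLOT7 ends → SLOT7 and SLOT8 overlap.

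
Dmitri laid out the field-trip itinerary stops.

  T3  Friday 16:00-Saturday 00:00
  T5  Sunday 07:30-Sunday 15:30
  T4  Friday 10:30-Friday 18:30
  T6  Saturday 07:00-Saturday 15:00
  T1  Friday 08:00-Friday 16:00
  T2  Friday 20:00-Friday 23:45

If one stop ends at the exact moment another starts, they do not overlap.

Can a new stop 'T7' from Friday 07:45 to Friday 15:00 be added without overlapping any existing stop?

No — it overlaps T1, T4

T1: starts Friday 08:00 before T7 ends Friday 15:00, and ends Friday 16:00 after T7 starts Friday 07:45 → overlap.
T4: starts Friday 10:30 before T7 ends Friday 15:00, and ends Friday 18:30 after T7 starts Friday 07:45 → overlap.
T3: starts Friday 16:00 at or after T7 ends Friday 15:00 → clear.
T2: starts Friday 20:00 at or after T7 ends Friday 15:00 → clear.
T6: starts Saturday 07:00 at or after T7 ends Friday 15:00 → clear.
T5: starts Sunday 07:30 at or after T7 ends Friday 15:00 → clear.
T7 overlaps T1, T4.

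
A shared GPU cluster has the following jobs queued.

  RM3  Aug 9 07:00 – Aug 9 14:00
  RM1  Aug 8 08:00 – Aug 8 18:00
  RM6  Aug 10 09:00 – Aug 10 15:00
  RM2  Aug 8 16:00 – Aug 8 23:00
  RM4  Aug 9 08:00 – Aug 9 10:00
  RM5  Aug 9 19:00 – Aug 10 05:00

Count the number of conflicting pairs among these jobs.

Sorted by start: RM1, RM2, RM3, RM4, RM5, RM6.
RM2 starts before RM1 ends → RM1 and RM2 overlap.
RM3 starts after RM1 ends, so RM1 has no further overlaps.
RM3 starts after RM2 ends, so RM2 has no further overlaps.
RM4 starts before RM3 ends → RM3 and RM4 overlap.
RM5 starts after RM3 ends, so RM3 has no further overlaps.
RM5 starts after RM4 ends, so RM4 has no further overlaps.
RM6 starts after RM5 ends.
Overlapping pairs: RM1 & RM2, RM3 & RM4 — 2 in total.

2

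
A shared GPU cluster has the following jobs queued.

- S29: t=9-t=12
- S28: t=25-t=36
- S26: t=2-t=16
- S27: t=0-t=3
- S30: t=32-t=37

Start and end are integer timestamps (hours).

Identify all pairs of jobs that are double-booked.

S26 & S27, S26 & S29, S28 & S30

Sorted by start: S27, S26, S29, S28, S30.
S26 starts before S27 ends → S27 and S26 overlap.
S29 starts after S27 ends; S27 is clear from here.
S29 starts before S26 ends → S26 and S29 overlap.
S28 starts after S26 ends; S26 is clear from here.
S28 starts after S29 ends; S29 is clear from here.
S30 starts before S28 ends → S28 and S30 overlap.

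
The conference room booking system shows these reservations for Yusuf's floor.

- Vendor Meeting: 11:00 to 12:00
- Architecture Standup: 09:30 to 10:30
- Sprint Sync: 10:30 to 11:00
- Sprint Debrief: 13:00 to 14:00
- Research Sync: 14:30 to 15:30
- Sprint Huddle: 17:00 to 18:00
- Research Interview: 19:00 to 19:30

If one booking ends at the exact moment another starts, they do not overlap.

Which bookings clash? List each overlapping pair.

none

Sorted by start: Architecture Standup, Sprint Sync, Vendor Meeting, Sprint Debrief, Research Sync, Sprint Huddle, Research Interview.
Sprint Sync starts exactly when Architecture Standup ends (back-to-back, no overlap), so Architecture Standup has no further overlaps.
Vendor Meeting starts exactly when Sprint Sync ends (back-to-back, no overlap), so Sprint Sync has no further overlaps.
Sprint Debrief starts after Vendor Meeting ends, so Vendor Meeting has no further overlaps.
Research Sync starts after Sprint Debrief ends, so Sprint Debrief has no further overlaps.
Sprint Huddle starts after Research Sync ends, so Research Sync has no further overlaps.
Research Interview starts after Sprint Huddle ends.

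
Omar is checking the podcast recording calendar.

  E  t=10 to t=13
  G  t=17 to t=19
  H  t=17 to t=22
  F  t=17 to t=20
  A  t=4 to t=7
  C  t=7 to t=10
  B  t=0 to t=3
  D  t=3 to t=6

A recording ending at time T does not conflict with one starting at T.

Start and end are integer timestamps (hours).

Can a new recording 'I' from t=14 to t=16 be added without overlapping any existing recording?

Yes — the slot is free

B: ends t=3 at or before I starts t=14 → clear.
D: ends t=6 at or before I starts t=14 → clear.
A: ends t=7 at or before I starts t=14 → clear.
C: ends t=10 at or before I starts t=14 → clear.
E: ends t=13 at or before I starts t=14 → clear.
F: starts t=17 at or after I ends t=16 → clear.
G: starts t=17 at or after I ends t=16 → clear.
H: starts t=17 at or after I ends t=16 → clear.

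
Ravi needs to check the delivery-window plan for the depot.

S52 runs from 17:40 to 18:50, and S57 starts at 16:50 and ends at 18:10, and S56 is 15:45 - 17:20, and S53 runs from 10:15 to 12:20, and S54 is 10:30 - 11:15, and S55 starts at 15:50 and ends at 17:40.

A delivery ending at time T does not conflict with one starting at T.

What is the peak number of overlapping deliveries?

Sort all start/end points and keep a running count:
10:15 start S53 → 1
10:30 start S54 → 2
11:15 end S54 → 1
12:20 end S53 → 0
15:45 start S56 → 1
15:50 start S55 → 2
16:50 start S57 → 3
17:20 end S56 → 2
17:40 end S55 → 1
17:40 start S52 → 2
18:10 end S57 → 1
18:50 end S52 → 0
Peak is 3, at 16:50 (S55, S56, S57).

3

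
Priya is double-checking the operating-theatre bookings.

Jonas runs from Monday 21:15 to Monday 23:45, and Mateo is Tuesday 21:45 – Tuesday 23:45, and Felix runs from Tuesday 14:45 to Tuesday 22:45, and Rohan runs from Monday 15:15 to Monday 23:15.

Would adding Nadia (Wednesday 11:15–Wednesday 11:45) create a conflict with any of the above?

No — it doesn't clash with anything

Rohan: ends Monday 23:15 at or before Nadia starts Wednesday 11:15 → clear.
Jonas: ends Monday 23:45 at or before Nadia starts Wednesday 11:15 → clear.
Felix: ends Tuesday 22:45 at or before Nadia starts Wednesday 11:15 → clear.
Mateo: ends Tuesday 23:45 at or before Nadia starts Wednesday 11:15 → clear.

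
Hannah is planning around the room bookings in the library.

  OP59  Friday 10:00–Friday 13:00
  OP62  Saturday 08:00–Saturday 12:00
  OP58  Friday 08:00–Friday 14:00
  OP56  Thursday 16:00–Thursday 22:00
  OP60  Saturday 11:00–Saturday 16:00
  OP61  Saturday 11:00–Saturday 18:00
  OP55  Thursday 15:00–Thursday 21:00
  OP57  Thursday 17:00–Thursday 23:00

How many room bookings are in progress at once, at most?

Sweep the timeline, counting +1 at each start and −1 at each end (ends before starts at a tie):
Thursday 15:00 start OP55 → 1
Thursday 16:00 start OP56 → 2
Thursday 17:00 start OP57 → 3
Thursday 21:00 end OP55 → 2
Thursday 22:00 end OP56 → 1
Thursday 23:00 end OP57 → 0
Friday 08:00 start OP58 → 1
Friday 10:00 start OP59 → 2
Friday 13:00 end OP59 → 1
Friday 14:00 end OP58 → 0
Saturday 08:00 start OP62 → 1
Saturday 11:00 start OP60 → 2
Saturday 11:00 start OP61 → 3
Saturday 12:00 end OP62 → 2
Saturday 16:00 end OP60 → 1
Saturday 18:00 end OP61 → 0
Peak is 3, at Thursday 17:00 (OP55, OP56, OP57).

3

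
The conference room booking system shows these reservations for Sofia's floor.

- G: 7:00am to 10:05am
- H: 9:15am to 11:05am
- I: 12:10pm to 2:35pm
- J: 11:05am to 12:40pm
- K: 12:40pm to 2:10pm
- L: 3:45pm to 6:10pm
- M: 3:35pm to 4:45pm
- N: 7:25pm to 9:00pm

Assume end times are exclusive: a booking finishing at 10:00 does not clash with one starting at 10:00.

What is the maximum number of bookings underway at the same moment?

2

Sweep the timeline, counting +1 at each start and −1 at each end (ends before starts at a tie):
7:00am start G → 1
9:15am start H → 2
10:05am end G → 1
11:05am end H → 0
11:05am start J → 1
12:10pm start I → 2
12:40pm end J → 1
12:40pm start K → 2
2:10pm end K → 1
2:35pm end I → 0
3:35pm start M → 1
3:45pm start L → 2
4:45pm end M → 1
6:10pm end L → 0
7:25pm start N → 1
9:00pm end N → 0
Peak is 2, at 9:15am (G, H).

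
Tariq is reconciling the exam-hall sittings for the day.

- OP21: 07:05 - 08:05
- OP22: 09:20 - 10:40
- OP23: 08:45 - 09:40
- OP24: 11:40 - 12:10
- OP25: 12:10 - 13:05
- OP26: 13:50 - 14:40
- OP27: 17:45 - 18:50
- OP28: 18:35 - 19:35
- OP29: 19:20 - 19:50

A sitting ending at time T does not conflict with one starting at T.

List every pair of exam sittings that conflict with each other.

OP22 & OP23, OP27 & OP28, OP28 & OP29

Sorted by start: OP21, OP23, OP22, OP24, OP25, OP26, OP27, OP28, OP29.
OP23 starts after OP21 ends, so nothing later overlaps OP21 either.
OP22 starts before OP23 ends → OP23 and OP22 overlap.
OP24 starts after OP23 ends, so nothing later overlaps OP23 either.
OP24 starts after OP22 ends, so nothing later overlaps OP22 either.
OP25 starts exactly when OP24 ends (back-to-back, no overlap), so nothing later overlaps OP24 either.
OP26 starts after OP25 ends, so nothing later overlaps OP25 either.
OP27 starts after OP26 ends, so nothing later overlaps OP26 either.
OP28 starts before OP27 ends → OP27 and OP28 overlap.
OP29 starts after OP27 ends.
OP29 starts before OP28 ends → OP28 and OP29 overlap.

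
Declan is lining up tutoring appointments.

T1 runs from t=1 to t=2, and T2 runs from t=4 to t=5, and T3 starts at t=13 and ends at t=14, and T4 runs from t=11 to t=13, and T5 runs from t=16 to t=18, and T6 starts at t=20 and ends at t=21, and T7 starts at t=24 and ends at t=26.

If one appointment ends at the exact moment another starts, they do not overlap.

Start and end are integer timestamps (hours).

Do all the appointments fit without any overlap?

Sorted by start: T1, T2, T4, T3, T5, T6, T7.
T2 starts after T1 ends — done with T1.
T4 starts after T2 ends — done with T2.
T3 starts exactly when T4 ends (back-to-back, no overlap) — done with T4.
T5 starts after T3 ends — done with T3.
T6 starts after T5 ends — done with T5.
T7 starts after T6 ends.
Every pair is clear; the schedule has no overlaps.

Yes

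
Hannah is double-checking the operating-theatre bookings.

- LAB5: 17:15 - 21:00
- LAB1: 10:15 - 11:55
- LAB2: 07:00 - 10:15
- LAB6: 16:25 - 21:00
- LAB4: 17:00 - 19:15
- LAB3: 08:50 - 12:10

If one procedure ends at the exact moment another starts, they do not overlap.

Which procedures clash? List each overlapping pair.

LAB1 & LAB3, LAB2 & LAB3, LAB4 & LAB5, LAB4 & LAB6, LAB5 & LAB6

Sorted by start: LAB2, LAB3, LAB1, LAB6, LAB4, LAB5.
LAB3 starts before LAB2 ends → LAB2 and LAB3 overlap.
LAB1 starts exactly when LAB2 ends (back-to-back, no overlap), so nothing later overlaps LAB2 either.
LAB1 starts before LAB3 ends → LAB3 and LAB1 overlap.
LAB6 starts after LAB3 ends, so nothing later overlaps LAB3 either.
LAB6 starts after LAB1 ends, so nothing later overlaps LAB1 either.
LAB4 starts before LAB6 ends → LAB6 and LAB4 overlap.
LAB5 starts before LAB6 ends → LAB6 and LAB5 overlap.
LAB5 starts before LAB4 ends → LAB4 and LAB5 overlap.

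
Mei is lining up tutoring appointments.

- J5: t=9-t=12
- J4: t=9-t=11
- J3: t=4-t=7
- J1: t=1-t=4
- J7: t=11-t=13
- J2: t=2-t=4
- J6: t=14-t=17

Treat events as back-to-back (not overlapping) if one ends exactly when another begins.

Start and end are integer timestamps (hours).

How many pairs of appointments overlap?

Sorted by start: J1, J2, J3, J4, J5, J7, J6.
J2 starts before J1 ends → J1 and J2 overlap.
J3 starts exactly when J1 ends (back-to-back, no overlap); J1 is clear from here.
J3 starts exactly when J2 ends (back-to-back, no overlap); J2 is clear from here.
J4 starts after J3 ends; J3 is clear from here.
J5 starts before J4 ends → J4 and J5 overlap.
J7 starts exactly when J4 ends (back-to-back, no overlap); J4 is clear from here.
J7 starts before J5 ends → J5 and J7 overlap.
J6 starts after J5 ends.
J6 starts after J7 ends.
Overlapping pairs: J1 & J2, J4 & J5, J5 & J7 — 3 in total.

3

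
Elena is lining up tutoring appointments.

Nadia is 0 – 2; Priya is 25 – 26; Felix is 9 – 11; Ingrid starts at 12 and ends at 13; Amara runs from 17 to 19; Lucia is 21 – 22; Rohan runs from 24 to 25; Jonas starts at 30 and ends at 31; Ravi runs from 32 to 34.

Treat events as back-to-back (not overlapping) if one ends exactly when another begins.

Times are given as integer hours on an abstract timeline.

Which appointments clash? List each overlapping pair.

no conflicts

Check each pair: they overlap iff neither finishes before the other starts.
Sorted by start: Nadia, Felix, Ingrid, Amara, Lucia, Rohan, Priya, Jonas, Ravi.
Felix starts after Nadia ends, so nothing later overlaps Nadia either.
Ingrid starts after Felix ends, so nothing later overlaps Felix either.
Amara starts after Ingrid ends, so nothing later overlaps Ingrid either.
Lucia starts after Amara ends, so nothing later overlaps Amara either.
Rohan starts after Lucia ends, so nothing later overlaps Lucia either.
Priya starts exactly when Rohan ends (back-to-back, no overlap), so nothing later overlaps Rohan either.
Jonas starts after Priya ends, so nothing later overlaps Priya either.
Ravi starts after Jonas ends.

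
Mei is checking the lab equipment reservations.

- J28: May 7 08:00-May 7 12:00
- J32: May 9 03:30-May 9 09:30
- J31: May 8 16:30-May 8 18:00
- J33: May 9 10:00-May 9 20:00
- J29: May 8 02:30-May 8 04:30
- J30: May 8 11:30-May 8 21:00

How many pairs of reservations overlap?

Sorted by start: J28, J29, J30, J31, J32, J33.
J29 starts after J28 ends; J28 is clear from here.
J30 starts after J29 ends; J29 is clear from here.
J31 starts before J30 ends → J30 and J31 overlap.
J32 starts after J30 ends; J30 is clear from here.
J32 starts after J31 ends; J31 is clear from here.
J33 starts after J32 ends.
Overlapping pairs: J30 & J31 — 1 in total.

1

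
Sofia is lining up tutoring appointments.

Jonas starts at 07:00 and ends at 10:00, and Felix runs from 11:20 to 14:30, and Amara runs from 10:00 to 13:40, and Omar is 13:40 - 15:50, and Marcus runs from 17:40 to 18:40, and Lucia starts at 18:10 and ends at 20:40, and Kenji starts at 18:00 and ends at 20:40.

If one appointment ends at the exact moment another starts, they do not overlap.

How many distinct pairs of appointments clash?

Sorted by start: Jonas, Amara, Felix, Omar, Marcus, Kenji, Lucia.
Amara starts exactly when Jonas ends (back-to-back, no overlap), so Jonas has no further overlaps.
Felix starts before Amara ends → Amara and Felix overlap.
Omar starts exactly when Amara ends (back-to-back, no overlap), so Amara has no further overlaps.
Omar starts before Felix ends → Felix and Omar overlap.
Marcus starts after Felix ends, so Felix has no further overlaps.
Marcus starts after Omar ends, so Omar has no further overlaps.
Kenji starts before Marcus ends → Marcus and Kenji overlap.
Lucia starts before Marcus ends → Marcus and Lucia overlap.
Lucia starts before Kenji ends → Kenji and Lucia overlap.
Overlapping pairs: Amara & Felix, Felix & Omar, Kenji & Lucia, Kenji & Marcus, Lucia & Marcus — 5 in total.

5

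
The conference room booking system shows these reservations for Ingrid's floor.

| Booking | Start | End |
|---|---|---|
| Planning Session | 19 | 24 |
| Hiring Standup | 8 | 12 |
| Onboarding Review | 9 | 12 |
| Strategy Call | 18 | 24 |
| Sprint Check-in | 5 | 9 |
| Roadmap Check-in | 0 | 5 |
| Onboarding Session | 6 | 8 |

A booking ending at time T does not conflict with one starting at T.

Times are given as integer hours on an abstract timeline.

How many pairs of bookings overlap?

4

Sorted by start: Roadmap Check-in, Sprint Check-in, Onboarding Session, Hiring Standup, Onboarding Review, Strategy Call, Planning Session.
Sprint Check-in starts exactly when Roadmap Check-in ends (back-to-back, no overlap) — done with Roadmap Check-in.
Onboarding Session starts before Sprint Check-in ends → Sprint Check-in and Onboarding Session overlap.
Hiring Standup starts before Sprint Check-in ends → Sprint Check-in and Hiring Standup overlap.
Onboarding Review starts exactly when Sprint Check-in ends (back-to-back, no overlap) — done with Sprint Check-in.
Hiring Standup starts exactly when Onboarding Session ends (back-to-back, no overlap) — done with Onboarding Session.
Onboarding Review starts before Hiring Standup ends → Hiring Standup and Onboarding Review overlap.
Strategy Call starts after Hiring Standup ends — done with Hiring Standup.
Strategy Call starts after Onboarding Review ends — done with Onboarding Review.
Planning Session starts before Strategy Call ends → Strategy Call and Planning Session overlap.
Overlapping pairs: Hiring Standup & Onboarding Review, Hiring Standup & Sprint Check-in, Onboarding Session & Sprint Check-in, Planning Session & Strategy Call — 4 in total.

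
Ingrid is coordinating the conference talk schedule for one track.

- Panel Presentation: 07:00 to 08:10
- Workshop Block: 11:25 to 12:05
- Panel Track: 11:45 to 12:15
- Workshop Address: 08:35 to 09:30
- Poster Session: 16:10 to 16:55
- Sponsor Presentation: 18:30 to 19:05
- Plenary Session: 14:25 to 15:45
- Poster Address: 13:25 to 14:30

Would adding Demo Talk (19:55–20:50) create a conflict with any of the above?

Panel Presentation: ends 08:10 at or before Demo Talk starts 19:55 → clear.
Workshop Address: ends 09:30 at or before Demo Talk starts 19:55 → clear.
Workshop Block: ends 12:05 at or before Demo Talk starts 19:55 → clear.
Panel Track: ends 12:15 at or before Demo Talk starts 19:55 → clear.
Poster Address: ends 14:30 at or before Demo Talk starts 19:55 → clear.
Plenary Session: ends 15:45 at or before Demo Talk starts 19:55 → clear.
Poster Session: ends 16:55 at or before Demo Talk starts 19:55 → clear.
Sponsor Presentation: ends 19:05 at or before Demo Talk starts 19:55 → clear.

No — it doesn't clash with anything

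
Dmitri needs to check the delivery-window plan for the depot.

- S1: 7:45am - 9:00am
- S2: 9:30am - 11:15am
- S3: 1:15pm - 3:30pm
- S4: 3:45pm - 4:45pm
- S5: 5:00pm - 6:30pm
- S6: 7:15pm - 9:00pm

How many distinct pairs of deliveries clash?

0

Sorted by start: S1, S2, S3, S4, S5, S6.
S2 starts after S1 ends, so S1 has no further overlaps.
S3 starts after S2 ends, so S2 has no further overlaps.
S4 starts after S3 ends, so S3 has no further overlaps.
S5 starts after S4 ends, so S4 has no further overlaps.
S6 starts after S5 ends.
No pair overlaps.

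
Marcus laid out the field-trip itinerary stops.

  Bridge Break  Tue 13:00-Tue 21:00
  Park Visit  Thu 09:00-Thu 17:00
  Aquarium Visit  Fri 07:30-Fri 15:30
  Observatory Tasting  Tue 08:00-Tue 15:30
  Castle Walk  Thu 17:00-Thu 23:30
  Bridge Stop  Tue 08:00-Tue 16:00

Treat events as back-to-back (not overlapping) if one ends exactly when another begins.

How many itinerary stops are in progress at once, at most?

Sweep the timeline, counting +1 at each start and −1 at each end (ends before starts at a tie):
Tue 08:00 start Bridge Stop → 1
Tue 08:00 start Observatory Tasting → 2
Tue 13:00 start Bridge Break → 3
Tue 15:30 end Observatory Tasting → 2
Tue 16:00 end Bridge Stop → 1
Tue 21:00 end Bridge Break → 0
Thu 09:00 start Park Visit → 1
Thu 17:00 end Park Visit → 0
Thu 17:00 start Castle Walk → 1
Thu 23:30 end Castle Walk → 0
Fri 07:30 start Aquarium Visit → 1
Fri 15:30 end Aquarium Visit → 0
Peak is 3, at Tue 13:00 (Bridge Break, Bridge Stop, Observatory Tasting).

3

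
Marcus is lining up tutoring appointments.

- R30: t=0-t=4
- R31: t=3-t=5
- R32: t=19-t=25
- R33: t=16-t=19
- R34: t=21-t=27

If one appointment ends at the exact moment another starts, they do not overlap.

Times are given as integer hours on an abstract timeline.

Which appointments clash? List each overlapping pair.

Check each pair: they overlap iff neither finishes before the other starts.
Sorted by start: R30, R31, R33, R32, R34.
R31 starts before R30 ends → R30 and R31 overlap.
R33 starts after R30 ends, so nothing later overlaps R30 either.
R33 starts after R31 ends, so nothing later overlaps R31 either.
R32 starts exactly when R33 ends (back-to-back, no overlap), so nothing later overlaps R33 either.
R34 starts before R32 ends → R32 and R34 overlap.

R30 & R31, R32 & R34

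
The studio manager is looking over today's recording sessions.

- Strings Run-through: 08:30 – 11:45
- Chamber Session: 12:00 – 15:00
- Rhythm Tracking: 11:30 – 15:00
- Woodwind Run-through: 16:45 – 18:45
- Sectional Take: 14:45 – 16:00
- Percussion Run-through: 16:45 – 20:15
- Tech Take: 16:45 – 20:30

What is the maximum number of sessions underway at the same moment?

Walk through starts and ends in time order (an end at T is processed before a start at T):
08:30 start Strings Run-through → 1
11:30 start Rhythm Tracking → 2
11:45 end Strings Run-through → 1
12:00 start Chamber Session → 2
14:45 start Sectional Take → 3
15:00 end Chamber Session → 2
15:00 end Rhythm Tracking → 1
16:00 end Sectional Take → 0
16:45 start Percussion Run-through → 1
16:45 start Tech Take → 2
16:45 start Woodwind Run-through → 3
18:45 end Woodwind Run-through → 2
20:15 end Percussion Run-through → 1
20:30 end Tech Take → 0
Peak is 3, at 14:45 (Chamber Session, Rhythm Tracking, Sectional Take).

3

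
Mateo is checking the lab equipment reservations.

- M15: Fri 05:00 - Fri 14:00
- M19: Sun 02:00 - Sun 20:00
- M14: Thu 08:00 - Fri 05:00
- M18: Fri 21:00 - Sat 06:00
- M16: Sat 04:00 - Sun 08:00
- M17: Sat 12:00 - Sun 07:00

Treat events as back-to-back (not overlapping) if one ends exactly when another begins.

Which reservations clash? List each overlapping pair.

M16 & M17, M16 & M18, M16 & M19, M17 & M19

Two intervals overlap when each starts before the other ends.
Sorted by start: M14, M15, M18, M16, M17, M19.
M15 starts exactly when M14 ends (back-to-back, no overlap), so M14 has no further overlaps.
M18 starts after M15 ends, so M15 has no further overlaps.
M16 starts before M18 ends → M18 and M16 overlap.
M17 starts after M18 ends, so M18 has no further overlaps.
M17 starts before M16 ends → M16 and M17 overlap.
M19 starts before M16 ends → M16 and M19 overlap.
M19 starts before M17 ends → M17 and M19 overlap.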